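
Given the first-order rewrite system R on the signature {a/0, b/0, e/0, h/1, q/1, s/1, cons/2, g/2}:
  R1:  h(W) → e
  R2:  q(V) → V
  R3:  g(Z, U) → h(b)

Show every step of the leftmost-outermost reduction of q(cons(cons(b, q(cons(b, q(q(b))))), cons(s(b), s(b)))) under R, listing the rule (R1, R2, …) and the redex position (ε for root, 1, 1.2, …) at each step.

cons(cons(b, cons(b, b)), cons(s(b), s(b)))

1. q(cons(cons(b, q(cons(b, q(q(b))))), cons(s(b), s(b))))  →  cons(cons(b, q(cons(b, q(q(b))))), cons(s(b), s(b)))   [R2 at ε]
2. cons(cons(b, q(cons(b, q(q(b))))), cons(s(b), s(b)))  →  cons(cons(b, cons(b, q(q(b)))), cons(s(b), s(b)))   [R2 at 1.2]
3. cons(cons(b, cons(b, q(q(b)))), cons(s(b), s(b)))  →  cons(cons(b, cons(b, q(b))), cons(s(b), s(b)))   [R2 at 1.2.2]
4. cons(cons(b, cons(b, q(b))), cons(s(b), s(b)))  →  cons(cons(b, cons(b, b)), cons(s(b), s(b)))   [R2 at 1.2.2]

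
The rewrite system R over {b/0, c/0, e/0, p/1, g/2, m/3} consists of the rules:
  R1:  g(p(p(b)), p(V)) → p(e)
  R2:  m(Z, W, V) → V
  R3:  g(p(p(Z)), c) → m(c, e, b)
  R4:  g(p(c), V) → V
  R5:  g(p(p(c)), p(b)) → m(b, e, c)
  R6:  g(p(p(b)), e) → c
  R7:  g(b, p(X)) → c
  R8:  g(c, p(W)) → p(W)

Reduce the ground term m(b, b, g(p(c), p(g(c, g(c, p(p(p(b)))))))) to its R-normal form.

1. m(b, b, g(p(c), p(g(c, g(c, p(p(p(b))))))))  →  g(p(c), p(g(c, g(c, p(p(p(b)))))))   [R2 at ε]
2. g(p(c), p(g(c, g(c, p(p(p(b)))))))  →  p(g(c, g(c, p(p(p(b))))))   [R4 at ε]
3. p(g(c, g(c, p(p(p(b))))))  →  p(g(c, p(p(p(b)))))   [R8 at 1.2]
4. p(g(c, p(p(p(b)))))  →  p(p(p(p(b))))   [R8 at 1]

p(p(p(p(b))))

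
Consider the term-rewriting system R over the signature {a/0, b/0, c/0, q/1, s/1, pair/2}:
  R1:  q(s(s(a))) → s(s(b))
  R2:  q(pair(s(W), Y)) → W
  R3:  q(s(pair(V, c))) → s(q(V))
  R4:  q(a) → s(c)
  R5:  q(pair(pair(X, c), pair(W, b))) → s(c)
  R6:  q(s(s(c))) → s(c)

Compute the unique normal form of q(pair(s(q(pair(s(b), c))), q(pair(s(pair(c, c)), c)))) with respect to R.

b

1. q(pair(s(q(pair(s(b), c))), q(pair(s(pair(c, c)), c))))  →  q(pair(s(b), c))   [R2 at ε]
2. q(pair(s(b), c))  →  b   [R2 at ε]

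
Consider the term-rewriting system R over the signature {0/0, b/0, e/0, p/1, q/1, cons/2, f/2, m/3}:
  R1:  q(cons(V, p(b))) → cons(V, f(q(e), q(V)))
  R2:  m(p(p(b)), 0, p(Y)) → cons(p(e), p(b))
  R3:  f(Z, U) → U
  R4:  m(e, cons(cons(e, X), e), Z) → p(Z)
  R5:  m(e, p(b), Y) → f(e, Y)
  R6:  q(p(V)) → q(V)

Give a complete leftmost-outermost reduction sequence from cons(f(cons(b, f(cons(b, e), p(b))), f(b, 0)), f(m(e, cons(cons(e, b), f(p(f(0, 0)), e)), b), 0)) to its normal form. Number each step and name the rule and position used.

cons(0, 0)

1. cons(f(cons(b, f(cons(b, e), p(b))), f(b, 0)), f(m(e, cons(cons(e, b), f(p(f(0, 0)), e)), b), 0))  →  cons(f(b, 0), f(m(e, cons(cons(e, b), f(p(f(0, 0)), e)), b), 0))   [R3 at 1]
2. cons(f(b, 0), f(m(e, cons(cons(e, b), f(p(f(0, 0)), e)), b), 0))  →  cons(0, f(m(e, cons(cons(e, b), f(p(f(0, 0)), e)), b), 0))   [R3 at 1]
3. cons(0, f(m(e, cons(cons(e, b), f(p(f(0, 0)), e)), b), 0))  →  cons(0, 0)   [R3 at 2]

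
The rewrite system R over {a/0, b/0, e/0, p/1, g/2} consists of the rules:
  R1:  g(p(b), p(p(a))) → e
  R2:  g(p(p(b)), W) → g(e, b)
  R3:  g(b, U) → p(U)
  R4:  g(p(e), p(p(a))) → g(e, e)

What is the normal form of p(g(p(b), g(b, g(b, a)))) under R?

p(e)

1. p(g(p(b), g(b, g(b, a))))  →  p(g(p(b), p(g(b, a))))   [R3 at 1.2]
2. p(g(p(b), p(g(b, a))))  →  p(g(p(b), p(p(a))))   [R3 at 1.2.1]
3. p(g(p(b), p(p(a))))  →  p(e)   [R1 at 1]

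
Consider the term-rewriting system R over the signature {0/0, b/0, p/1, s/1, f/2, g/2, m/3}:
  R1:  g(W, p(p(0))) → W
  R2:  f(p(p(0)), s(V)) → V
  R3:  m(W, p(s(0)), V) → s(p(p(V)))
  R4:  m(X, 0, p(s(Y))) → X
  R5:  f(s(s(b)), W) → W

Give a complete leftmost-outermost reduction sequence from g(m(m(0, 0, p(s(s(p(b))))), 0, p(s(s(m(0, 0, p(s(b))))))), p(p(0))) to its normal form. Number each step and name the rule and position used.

1. g(m(m(0, 0, p(s(s(p(b))))), 0, p(s(s(m(0, 0, p(s(b))))))), p(p(0)))  →  m(m(0, 0, p(s(s(p(b))))), 0, p(s(s(m(0, 0, p(s(b)))))))   [R1 at ε]
2. m(m(0, 0, p(s(s(p(b))))), 0, p(s(s(m(0, 0, p(s(b)))))))  →  m(0, 0, p(s(s(p(b)))))   [R4 at ε]
3. m(0, 0, p(s(s(p(b)))))  →  0   [R4 at ε]

0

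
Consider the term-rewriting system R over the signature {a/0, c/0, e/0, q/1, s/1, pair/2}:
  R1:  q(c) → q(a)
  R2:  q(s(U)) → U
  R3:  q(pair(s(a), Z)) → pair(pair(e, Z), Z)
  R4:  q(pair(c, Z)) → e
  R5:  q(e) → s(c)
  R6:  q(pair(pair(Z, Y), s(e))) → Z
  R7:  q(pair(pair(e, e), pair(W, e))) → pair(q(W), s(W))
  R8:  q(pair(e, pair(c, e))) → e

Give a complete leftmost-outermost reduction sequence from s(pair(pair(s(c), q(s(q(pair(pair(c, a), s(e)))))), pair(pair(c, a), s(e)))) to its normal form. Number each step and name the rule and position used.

s(pair(pair(s(c), c), pair(pair(c, a), s(e))))

1. s(pair(pair(s(c), q(s(q(pair(pair(c, a), s(e)))))), pair(pair(c, a), s(e))))  →  s(pair(pair(s(c), q(pair(pair(c, a), s(e)))), pair(pair(c, a), s(e))))   [R2 at 1.1.2]
2. s(pair(pair(s(c), q(pair(pair(c, a), s(e)))), pair(pair(c, a), s(e))))  →  s(pair(pair(s(c), c), pair(pair(c, a), s(e))))   [R6 at 1.1.2]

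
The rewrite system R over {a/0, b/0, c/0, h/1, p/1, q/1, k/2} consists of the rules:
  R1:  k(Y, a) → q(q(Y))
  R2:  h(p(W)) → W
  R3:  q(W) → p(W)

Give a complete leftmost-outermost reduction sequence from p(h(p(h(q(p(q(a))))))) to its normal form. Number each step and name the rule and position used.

p(p(p(a)))

1. p(h(p(h(q(p(q(a)))))))  →  p(h(q(p(q(a)))))   [R2 at 1]
2. p(h(q(p(q(a)))))  →  p(h(p(p(q(a)))))   [R3 at 1.1]
3. p(h(p(p(q(a)))))  →  p(p(q(a)))   [R2 at 1]
4. p(p(q(a)))  →  p(p(p(a)))   [R3 at 1.1]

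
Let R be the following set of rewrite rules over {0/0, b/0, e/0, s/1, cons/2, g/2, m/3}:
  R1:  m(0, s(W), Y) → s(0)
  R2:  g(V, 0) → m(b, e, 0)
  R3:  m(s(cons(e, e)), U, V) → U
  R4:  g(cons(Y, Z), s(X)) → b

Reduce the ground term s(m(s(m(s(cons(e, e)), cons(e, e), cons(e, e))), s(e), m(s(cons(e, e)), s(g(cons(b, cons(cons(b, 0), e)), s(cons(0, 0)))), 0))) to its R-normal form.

s(s(e))

1. s(m(s(m(s(cons(e, e)), cons(e, e), cons(e, e))), s(e), m(s(cons(e, e)), s(g(cons(b, cons(cons(b, 0), e)), s(cons(0, 0)))), 0)))  →  s(m(s(cons(e, e)), s(e), m(s(cons(e, e)), s(g(cons(b, cons(cons(b, 0), e)), s(cons(0, 0)))), 0)))   [R3 at 1.1.1]
2. s(m(s(cons(e, e)), s(e), m(s(cons(e, e)), s(g(cons(b, cons(cons(b, 0), e)), s(cons(0, 0)))), 0)))  →  s(s(e))   [R3 at 1]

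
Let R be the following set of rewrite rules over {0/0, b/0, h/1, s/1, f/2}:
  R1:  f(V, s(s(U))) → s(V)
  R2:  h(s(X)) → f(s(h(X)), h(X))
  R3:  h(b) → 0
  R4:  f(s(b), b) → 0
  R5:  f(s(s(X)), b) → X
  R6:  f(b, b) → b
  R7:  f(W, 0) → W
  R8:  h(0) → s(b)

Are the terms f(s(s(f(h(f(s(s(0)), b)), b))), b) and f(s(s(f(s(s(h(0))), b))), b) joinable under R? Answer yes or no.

no — NF(t₁) = 0, NF(t₂) = s(b)

Reduce t₁ = f(s(s(f(h(f(s(s(0)), b)), b))), b):
1. f(s(s(f(h(f(s(s(0)), b)), b))), b)  →  f(h(f(s(s(0)), b)), b)   [R5 at ε]
2. f(h(f(s(s(0)), b)), b)  →  f(h(0), b)   [R5 at 1.1]
3. f(h(0), b)  →  f(s(b), b)   [R8 at 1]
4. f(s(b), b)  →  0   [R4 at ε]

Reduce t₂ = f(s(s(f(s(s(h(0))), b))), b):
1. f(s(s(f(s(s(h(0))), b))), b)  →  f(s(s(h(0))), b)   [R5 at ε]
2. f(s(s(h(0))), b)  →  h(0)   [R5 at ε]
3. h(0)  →  s(b)   [R8 at ε]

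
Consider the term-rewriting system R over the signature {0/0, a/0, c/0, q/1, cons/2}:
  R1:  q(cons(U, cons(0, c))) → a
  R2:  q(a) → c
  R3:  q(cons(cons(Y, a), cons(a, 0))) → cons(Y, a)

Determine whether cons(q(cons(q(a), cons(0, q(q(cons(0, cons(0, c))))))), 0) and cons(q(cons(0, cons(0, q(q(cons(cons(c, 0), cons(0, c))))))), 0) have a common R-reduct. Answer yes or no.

Reduce t₁ = cons(q(cons(q(a), cons(0, q(q(cons(0, cons(0, c))))))), 0):
1. cons(q(cons(q(a), cons(0, q(q(cons(0, cons(0, c))))))), 0)  →  cons(q(cons(c, cons(0, q(q(cons(0, cons(0, c))))))), 0)   [R2 at 1.1.1]
2. cons(q(cons(c, cons(0, q(q(cons(0, cons(0, c))))))), 0)  →  cons(q(cons(c, cons(0, q(a)))), 0)   [R1 at 1.1.2.2.1]
3. cons(q(cons(c, cons(0, q(a)))), 0)  →  cons(q(cons(c, cons(0, c))), 0)   [R2 at 1.1.2.2]
4. cons(q(cons(c, cons(0, c))), 0)  →  cons(a, 0)   [R1 at 1]

Reduce t₂ = cons(q(cons(0, cons(0, q(q(cons(cons(c, 0), cons(0, c))))))), 0):
1. cons(q(cons(0, cons(0, q(q(cons(cons(c, 0), cons(0, c))))))), 0)  →  cons(q(cons(0, cons(0, q(a)))), 0)   [R1 at 1.1.2.2.1]
2. cons(q(cons(0, cons(0, q(a)))), 0)  →  cons(q(cons(0, cons(0, c))), 0)   [R2 at 1.1.2.2]
3. cons(q(cons(0, cons(0, c))), 0)  →  cons(a, 0)   [R1 at 1]

yes — NF(t₁) = cons(a, 0), NF(t₂) = cons(a, 0)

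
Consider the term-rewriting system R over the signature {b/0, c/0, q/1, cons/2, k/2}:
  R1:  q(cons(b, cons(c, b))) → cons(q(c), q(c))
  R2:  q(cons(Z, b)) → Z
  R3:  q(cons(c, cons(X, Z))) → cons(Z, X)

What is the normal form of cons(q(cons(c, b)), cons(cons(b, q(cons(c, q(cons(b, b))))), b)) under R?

1. cons(q(cons(c, b)), cons(cons(b, q(cons(c, q(cons(b, b))))), b))  →  cons(c, cons(cons(b, q(cons(c, q(cons(b, b))))), b))   [R2 at 1]
2. cons(c, cons(cons(b, q(cons(c, q(cons(b, b))))), b))  →  cons(c, cons(cons(b, q(cons(c, b))), b))   [R2 at 2.1.2.1.2]
3. cons(c, cons(cons(b, q(cons(c, b))), b))  →  cons(c, cons(cons(b, c), b))   [R2 at 2.1.2]

cons(c, cons(cons(b, c), b))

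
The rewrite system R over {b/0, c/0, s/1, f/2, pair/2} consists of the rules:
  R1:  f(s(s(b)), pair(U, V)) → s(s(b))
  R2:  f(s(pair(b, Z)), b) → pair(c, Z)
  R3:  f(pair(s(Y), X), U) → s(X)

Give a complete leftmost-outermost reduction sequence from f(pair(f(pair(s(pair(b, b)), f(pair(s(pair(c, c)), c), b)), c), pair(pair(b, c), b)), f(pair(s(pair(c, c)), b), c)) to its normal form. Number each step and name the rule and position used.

1. f(pair(f(pair(s(pair(b, b)), f(pair(s(pair(c, c)), c), b)), c), pair(pair(b, c), b)), f(pair(s(pair(c, c)), b), c))  →  f(pair(s(f(pair(s(pair(c, c)), c), b)), pair(pair(b, c), b)), f(pair(s(pair(c, c)), b), c))   [R3 at 1.1]
2. f(pair(s(f(pair(s(pair(c, c)), c), b)), pair(pair(b, c), b)), f(pair(s(pair(c, c)), b), c))  →  s(pair(pair(b, c), b))   [R3 at ε]

s(pair(pair(b, c), b))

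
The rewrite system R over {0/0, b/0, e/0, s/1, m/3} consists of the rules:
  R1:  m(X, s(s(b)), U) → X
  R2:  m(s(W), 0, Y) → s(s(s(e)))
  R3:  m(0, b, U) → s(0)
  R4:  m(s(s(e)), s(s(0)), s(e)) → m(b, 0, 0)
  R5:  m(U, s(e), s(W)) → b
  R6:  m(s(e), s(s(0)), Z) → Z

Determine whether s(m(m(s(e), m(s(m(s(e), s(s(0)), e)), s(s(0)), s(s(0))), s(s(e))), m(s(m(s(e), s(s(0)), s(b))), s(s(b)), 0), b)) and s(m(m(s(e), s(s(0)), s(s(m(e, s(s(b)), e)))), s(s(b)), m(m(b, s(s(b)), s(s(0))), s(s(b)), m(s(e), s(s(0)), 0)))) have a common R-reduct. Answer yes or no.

Reduce t₁ = s(m(m(s(e), m(s(m(s(e), s(s(0)), e)), s(s(0)), s(s(0))), s(s(e))), m(s(m(s(e), s(s(0)), s(b))), s(s(b)), 0), b)):
1. s(m(m(s(e), m(s(m(s(e), s(s(0)), e)), s(s(0)), s(s(0))), s(s(e))), m(s(m(s(e), s(s(0)), s(b))), s(s(b)), 0), b))  →  s(m(m(s(e), m(s(e), s(s(0)), s(s(0))), s(s(e))), m(s(m(s(e), s(s(0)), s(b))), s(s(b)), 0), b))   [R6 at 1.1.2.1.1]
2. s(m(m(s(e), m(s(e), s(s(0)), s(s(0))), s(s(e))), m(s(m(s(e), s(s(0)), s(b))), s(s(b)), 0), b))  →  s(m(m(s(e), s(s(0)), s(s(e))), m(s(m(s(e), s(s(0)), s(b))), s(s(b)), 0), b))   [R6 at 1.1.2]
3. s(m(m(s(e), s(s(0)), s(s(e))), m(s(m(s(e), s(s(0)), s(b))), s(s(b)), 0), b))  →  s(m(s(s(e)), m(s(m(s(e), s(s(0)), s(b))), s(s(b)), 0), b))   [R6 at 1.1]
4. s(m(s(s(e)), m(s(m(s(e), s(s(0)), s(b))), s(s(b)), 0), b))  →  s(m(s(s(e)), s(m(s(e), s(s(0)), s(b))), b))   [R1 at 1.2]
5. s(m(s(s(e)), s(m(s(e), s(s(0)), s(b))), b))  →  s(m(s(s(e)), s(s(b)), b))   [R6 at 1.2.1]
6. s(m(s(s(e)), s(s(b)), b))  →  s(s(s(e)))   [R1 at 1]

Reduce t₂ = s(m(m(s(e), s(s(0)), s(s(m(e, s(s(b)), e)))), s(s(b)), m(m(b, s(s(b)), s(s(0))), s(s(b)), m(s(e), s(s(0)), 0)))):
1. s(m(m(s(e), s(s(0)), s(s(m(e, s(s(b)), e)))), s(s(b)), m(m(b, s(s(b)), s(s(0))), s(s(b)), m(s(e), s(s(0)), 0))))  →  s(m(s(e), s(s(0)), s(s(m(e, s(s(b)), e)))))   [R1 at 1]
2. s(m(s(e), s(s(0)), s(s(m(e, s(s(b)), e)))))  →  s(s(s(m(e, s(s(b)), e))))   [R6 at 1]
3. s(s(s(m(e, s(s(b)), e))))  →  s(s(s(e)))   [R1 at 1.1.1]

yes — NF(t₁) = s(s(s(e))), NF(t₂) = s(s(s(e)))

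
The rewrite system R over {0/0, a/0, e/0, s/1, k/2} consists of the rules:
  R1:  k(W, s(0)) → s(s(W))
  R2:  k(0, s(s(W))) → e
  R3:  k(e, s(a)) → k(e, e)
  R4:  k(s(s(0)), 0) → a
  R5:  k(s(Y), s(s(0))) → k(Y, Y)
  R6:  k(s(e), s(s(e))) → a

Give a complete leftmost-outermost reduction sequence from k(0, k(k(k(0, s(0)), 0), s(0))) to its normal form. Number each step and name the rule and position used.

1. k(0, k(k(k(0, s(0)), 0), s(0)))  →  k(0, s(s(k(k(0, s(0)), 0))))   [R1 at 2]
2. k(0, s(s(k(k(0, s(0)), 0))))  →  e   [R2 at ε]

e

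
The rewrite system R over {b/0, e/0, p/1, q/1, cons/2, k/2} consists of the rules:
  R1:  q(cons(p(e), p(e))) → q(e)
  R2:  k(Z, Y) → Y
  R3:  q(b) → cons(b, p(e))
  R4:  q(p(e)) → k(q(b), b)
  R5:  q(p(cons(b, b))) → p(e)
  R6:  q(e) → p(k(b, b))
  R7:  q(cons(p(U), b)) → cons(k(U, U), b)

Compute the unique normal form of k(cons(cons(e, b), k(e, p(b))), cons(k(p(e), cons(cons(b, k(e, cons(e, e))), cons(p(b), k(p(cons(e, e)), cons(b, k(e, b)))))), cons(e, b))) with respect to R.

cons(cons(cons(b, cons(e, e)), cons(p(b), cons(b, b))), cons(e, b))

1. k(cons(cons(e, b), k(e, p(b))), cons(k(p(e), cons(cons(b, k(e, cons(e, e))), cons(p(b), k(p(cons(e, e)), cons(b, k(e, b)))))), cons(e, b)))  →  cons(k(p(e), cons(cons(b, k(e, cons(e, e))), cons(p(b), k(p(cons(e, e)), cons(b, k(e, b)))))), cons(e, b))   [R2 at ε]
2. cons(k(p(e), cons(cons(b, k(e, cons(e, e))), cons(p(b), k(p(cons(e, e)), cons(b, k(e, b)))))), cons(e, b))  →  cons(cons(cons(b, k(e, cons(e, e))), cons(p(b), k(p(cons(e, e)), cons(b, k(e, b))))), cons(e, b))   [R2 at 1]
3. cons(cons(cons(b, k(e, cons(e, e))), cons(p(b), k(p(cons(e, e)), cons(b, k(e, b))))), cons(e, b))  →  cons(cons(cons(b, cons(e, e)), cons(p(b), k(p(cons(e, e)), cons(b, k(e, b))))), cons(e, b))   [R2 at 1.1.2]
4. cons(cons(cons(b, cons(e, e)), cons(p(b), k(p(cons(e, e)), cons(b, k(e, b))))), cons(e, b))  →  cons(cons(cons(b, cons(e, e)), cons(p(b), cons(b, k(e, b)))), cons(e, b))   [R2 at 1.2.2]
5. cons(cons(cons(b, cons(e, e)), cons(p(b), cons(b, k(e, b)))), cons(e, b))  →  cons(cons(cons(b, cons(e, e)), cons(p(b), cons(b, b))), cons(e, b))   [R2 at 1.2.2.2]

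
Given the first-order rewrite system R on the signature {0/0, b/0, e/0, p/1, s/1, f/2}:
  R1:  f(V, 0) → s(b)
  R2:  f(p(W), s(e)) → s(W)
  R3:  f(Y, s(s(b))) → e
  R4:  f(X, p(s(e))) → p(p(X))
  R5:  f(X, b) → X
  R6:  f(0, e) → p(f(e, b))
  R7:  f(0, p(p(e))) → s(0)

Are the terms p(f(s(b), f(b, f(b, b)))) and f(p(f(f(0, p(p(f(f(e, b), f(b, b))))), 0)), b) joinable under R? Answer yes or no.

Reduce t₁ = p(f(s(b), f(b, f(b, b)))):
1. p(f(s(b), f(b, f(b, b))))  →  p(f(s(b), f(b, b)))   [R5 at 1.2.2]
2. p(f(s(b), f(b, b)))  →  p(f(s(b), b))   [R5 at 1.2]
3. p(f(s(b), b))  →  p(s(b))   [R5 at 1]

Reduce t₂ = f(p(f(f(0, p(p(f(f(e, b), f(b, b))))), 0)), b):
1. f(p(f(f(0, p(p(f(f(e, b), f(b, b))))), 0)), b)  →  p(f(f(0, p(p(f(f(e, b), f(b, b))))), 0))   [R5 at ε]
2. p(f(f(0, p(p(f(f(e, b), f(b, b))))), 0))  →  p(s(b))   [R1 at 1]

yes — NF(t₁) = p(s(b)), NF(t₂) = p(s(b))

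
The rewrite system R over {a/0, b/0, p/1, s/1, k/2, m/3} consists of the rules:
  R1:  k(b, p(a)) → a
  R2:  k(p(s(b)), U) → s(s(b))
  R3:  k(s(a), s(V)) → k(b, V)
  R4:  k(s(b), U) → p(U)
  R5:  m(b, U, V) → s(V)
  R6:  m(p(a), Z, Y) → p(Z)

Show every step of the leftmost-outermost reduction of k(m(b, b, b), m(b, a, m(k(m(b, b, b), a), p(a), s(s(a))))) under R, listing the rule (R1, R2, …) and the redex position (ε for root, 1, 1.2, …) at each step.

1. k(m(b, b, b), m(b, a, m(k(m(b, b, b), a), p(a), s(s(a)))))  →  k(s(b), m(b, a, m(k(m(b, b, b), a), p(a), s(s(a)))))   [R5 at 1]
2. k(s(b), m(b, a, m(k(m(b, b, b), a), p(a), s(s(a)))))  →  p(m(b, a, m(k(m(b, b, b), a), p(a), s(s(a)))))   [R4 at ε]
3. p(m(b, a, m(k(m(b, b, b), a), p(a), s(s(a)))))  →  p(s(m(k(m(b, b, b), a), p(a), s(s(a)))))   [R5 at 1]
4. p(s(m(k(m(b, b, b), a), p(a), s(s(a)))))  →  p(s(m(k(s(b), a), p(a), s(s(a)))))   [R5 at 1.1.1.1]
5. p(s(m(k(s(b), a), p(a), s(s(a)))))  →  p(s(m(p(a), p(a), s(s(a)))))   [R4 at 1.1.1]
6. p(s(m(p(a), p(a), s(s(a)))))  →  p(s(p(p(a))))   [R6 at 1.1]

p(s(p(p(a))))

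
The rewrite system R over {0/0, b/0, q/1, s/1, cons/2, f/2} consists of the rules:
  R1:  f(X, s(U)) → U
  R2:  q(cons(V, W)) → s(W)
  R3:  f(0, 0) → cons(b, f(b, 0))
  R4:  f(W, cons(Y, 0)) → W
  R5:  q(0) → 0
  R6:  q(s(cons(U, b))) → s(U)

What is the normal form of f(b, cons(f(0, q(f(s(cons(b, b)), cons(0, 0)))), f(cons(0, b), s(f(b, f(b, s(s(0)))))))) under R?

b

1. f(b, cons(f(0, q(f(s(cons(b, b)), cons(0, 0)))), f(cons(0, b), s(f(b, f(b, s(s(0))))))))  →  f(b, cons(f(0, q(s(cons(b, b)))), f(cons(0, b), s(f(b, f(b, s(s(0))))))))   [R4 at 2.1.2.1]
2. f(b, cons(f(0, q(s(cons(b, b)))), f(cons(0, b), s(f(b, f(b, s(s(0))))))))  →  f(b, cons(f(0, s(b)), f(cons(0, b), s(f(b, f(b, s(s(0))))))))   [R6 at 2.1.2]
3. f(b, cons(f(0, s(b)), f(cons(0, b), s(f(b, f(b, s(s(0))))))))  →  f(b, cons(b, f(cons(0, b), s(f(b, f(b, s(s(0))))))))   [R1 at 2.1]
4. f(b, cons(b, f(cons(0, b), s(f(b, f(b, s(s(0))))))))  →  f(b, cons(b, f(b, f(b, s(s(0))))))   [R1 at 2.2]
5. f(b, cons(b, f(b, f(b, s(s(0))))))  →  f(b, cons(b, f(b, s(0))))   [R1 at 2.2.2]
6. f(b, cons(b, f(b, s(0))))  →  f(b, cons(b, 0))   [R1 at 2.2]
7. f(b, cons(b, 0))  →  b   [R4 at ε]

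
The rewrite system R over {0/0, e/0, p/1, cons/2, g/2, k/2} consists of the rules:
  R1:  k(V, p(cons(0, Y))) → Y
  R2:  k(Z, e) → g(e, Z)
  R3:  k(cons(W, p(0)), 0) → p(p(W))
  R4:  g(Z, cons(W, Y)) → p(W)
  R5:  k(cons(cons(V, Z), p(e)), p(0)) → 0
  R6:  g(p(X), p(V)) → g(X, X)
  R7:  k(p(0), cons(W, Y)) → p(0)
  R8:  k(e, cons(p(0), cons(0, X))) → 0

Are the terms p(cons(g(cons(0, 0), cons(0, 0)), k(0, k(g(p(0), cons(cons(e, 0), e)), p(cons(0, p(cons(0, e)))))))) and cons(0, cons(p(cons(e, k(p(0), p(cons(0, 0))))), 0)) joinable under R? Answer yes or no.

Reduce t₁ = p(cons(g(cons(0, 0), cons(0, 0)), k(0, k(g(p(0), cons(cons(e, 0), e)), p(cons(0, p(cons(0, e)))))))):
1. p(cons(g(cons(0, 0), cons(0, 0)), k(0, k(g(p(0), cons(cons(e, 0), e)), p(cons(0, p(cons(0, e))))))))  →  p(cons(p(0), k(0, k(g(p(0), cons(cons(e, 0), e)), p(cons(0, p(cons(0, e))))))))   [R4 at 1.1]
2. p(cons(p(0), k(0, k(g(p(0), cons(cons(e, 0), e)), p(cons(0, p(cons(0, e))))))))  →  p(cons(p(0), k(0, p(cons(0, e)))))   [R1 at 1.2.2]
3. p(cons(p(0), k(0, p(cons(0, e)))))  →  p(cons(p(0), e))   [R1 at 1.2]

Reduce t₂ = cons(0, cons(p(cons(e, k(p(0), p(cons(0, 0))))), 0)):
1. cons(0, cons(p(cons(e, k(p(0), p(cons(0, 0))))), 0))  →  cons(0, cons(p(cons(e, 0)), 0))   [R1 at 2.1.1.2]

no — NF(t₁) = p(cons(p(0), e)), NF(t₂) = cons(0, cons(p(cons(e, 0)), 0))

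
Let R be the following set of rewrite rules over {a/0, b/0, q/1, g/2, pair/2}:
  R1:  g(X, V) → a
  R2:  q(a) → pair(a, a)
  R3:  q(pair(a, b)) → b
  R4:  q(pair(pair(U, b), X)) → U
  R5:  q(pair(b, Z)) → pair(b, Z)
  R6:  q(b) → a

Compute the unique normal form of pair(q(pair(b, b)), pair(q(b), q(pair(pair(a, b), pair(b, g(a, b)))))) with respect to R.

pair(pair(b, b), pair(a, a))

1. pair(q(pair(b, b)), pair(q(b), q(pair(pair(a, b), pair(b, g(a, b))))))  →  pair(pair(b, b), pair(q(b), q(pair(pair(a, b), pair(b, g(a, b))))))   [R5 at 1]
2. pair(pair(b, b), pair(q(b), q(pair(pair(a, b), pair(b, g(a, b))))))  →  pair(pair(b, b), pair(a, q(pair(pair(a, b), pair(b, g(a, b))))))   [R6 at 2.1]
3. pair(pair(b, b), pair(a, q(pair(pair(a, b), pair(b, g(a, b))))))  →  pair(pair(b, b), pair(a, a))   [R4 at 2.2]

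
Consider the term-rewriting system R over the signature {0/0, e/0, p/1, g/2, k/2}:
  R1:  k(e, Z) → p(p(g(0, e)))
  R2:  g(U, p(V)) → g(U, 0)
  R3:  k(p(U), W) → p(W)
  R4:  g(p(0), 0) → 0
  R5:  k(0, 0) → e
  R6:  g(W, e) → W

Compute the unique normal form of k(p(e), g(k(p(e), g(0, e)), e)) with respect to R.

1. k(p(e), g(k(p(e), g(0, e)), e))  →  p(g(k(p(e), g(0, e)), e))   [R3 at ε]
2. p(g(k(p(e), g(0, e)), e))  →  p(k(p(e), g(0, e)))   [R6 at 1]
3. p(k(p(e), g(0, e)))  →  p(p(g(0, e)))   [R3 at 1]
4. p(p(g(0, e)))  →  p(p(0))   [R6 at 1.1]

p(p(0))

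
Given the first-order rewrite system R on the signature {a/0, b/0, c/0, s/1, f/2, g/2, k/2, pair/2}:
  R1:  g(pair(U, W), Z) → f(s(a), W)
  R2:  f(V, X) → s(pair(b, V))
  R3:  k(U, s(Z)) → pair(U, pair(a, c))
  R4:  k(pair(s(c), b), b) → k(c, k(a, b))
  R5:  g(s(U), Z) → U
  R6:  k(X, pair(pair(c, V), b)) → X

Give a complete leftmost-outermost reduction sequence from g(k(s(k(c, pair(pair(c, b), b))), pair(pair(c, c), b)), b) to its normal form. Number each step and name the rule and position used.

c

1. g(k(s(k(c, pair(pair(c, b), b))), pair(pair(c, c), b)), b)  →  g(s(k(c, pair(pair(c, b), b))), b)   [R6 at 1]
2. g(s(k(c, pair(pair(c, b), b))), b)  →  k(c, pair(pair(c, b), b))   [R5 at ε]
3. k(c, pair(pair(c, b), b))  →  c   [R6 at ε]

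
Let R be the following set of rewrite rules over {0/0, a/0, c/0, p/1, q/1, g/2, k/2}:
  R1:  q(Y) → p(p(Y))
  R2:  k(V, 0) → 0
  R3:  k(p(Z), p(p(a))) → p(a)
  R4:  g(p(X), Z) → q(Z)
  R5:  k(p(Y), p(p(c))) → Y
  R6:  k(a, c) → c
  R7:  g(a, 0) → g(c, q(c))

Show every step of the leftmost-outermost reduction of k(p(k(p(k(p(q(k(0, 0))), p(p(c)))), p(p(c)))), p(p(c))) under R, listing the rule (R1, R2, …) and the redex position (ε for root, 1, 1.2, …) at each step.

1. k(p(k(p(k(p(q(k(0, 0))), p(p(c)))), p(p(c)))), p(p(c)))  →  k(p(k(p(q(k(0, 0))), p(p(c)))), p(p(c)))   [R5 at ε]
2. k(p(k(p(q(k(0, 0))), p(p(c)))), p(p(c)))  →  k(p(q(k(0, 0))), p(p(c)))   [R5 at ε]
3. k(p(q(k(0, 0))), p(p(c)))  →  q(k(0, 0))   [R5 at ε]
4. q(k(0, 0))  →  p(p(k(0, 0)))   [R1 at ε]
5. p(p(k(0, 0)))  →  p(p(0))   [R2 at 1.1]

p(p(0))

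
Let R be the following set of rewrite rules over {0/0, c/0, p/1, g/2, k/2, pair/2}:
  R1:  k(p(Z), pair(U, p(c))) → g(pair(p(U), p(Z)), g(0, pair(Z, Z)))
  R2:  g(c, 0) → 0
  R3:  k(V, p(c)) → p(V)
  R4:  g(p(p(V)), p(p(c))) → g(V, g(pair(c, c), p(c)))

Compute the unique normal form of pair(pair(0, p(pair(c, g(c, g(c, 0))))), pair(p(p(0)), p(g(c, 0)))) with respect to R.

pair(pair(0, p(pair(c, 0))), pair(p(p(0)), p(0)))

1. pair(pair(0, p(pair(c, g(c, g(c, 0))))), pair(p(p(0)), p(g(c, 0))))  →  pair(pair(0, p(pair(c, g(c, 0)))), pair(p(p(0)), p(g(c, 0))))   [R2 at 1.2.1.2.2]
2. pair(pair(0, p(pair(c, g(c, 0)))), pair(p(p(0)), p(g(c, 0))))  →  pair(pair(0, p(pair(c, 0))), pair(p(p(0)), p(g(c, 0))))   [R2 at 1.2.1.2]
3. pair(pair(0, p(pair(c, 0))), pair(p(p(0)), p(g(c, 0))))  →  pair(pair(0, p(pair(c, 0))), pair(p(p(0)), p(0)))   [R2 at 2.2.1]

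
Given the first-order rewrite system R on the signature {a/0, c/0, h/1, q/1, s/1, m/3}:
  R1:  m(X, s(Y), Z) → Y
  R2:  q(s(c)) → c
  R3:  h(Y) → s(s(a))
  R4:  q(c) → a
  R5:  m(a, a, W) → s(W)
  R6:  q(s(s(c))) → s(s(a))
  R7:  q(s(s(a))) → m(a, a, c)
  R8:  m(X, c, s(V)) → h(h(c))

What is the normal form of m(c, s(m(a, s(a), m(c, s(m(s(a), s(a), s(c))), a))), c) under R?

1. m(c, s(m(a, s(a), m(c, s(m(s(a), s(a), s(c))), a))), c)  →  m(a, s(a), m(c, s(m(s(a), s(a), s(c))), a))   [R1 at ε]
2. m(a, s(a), m(c, s(m(s(a), s(a), s(c))), a))  →  a   [R1 at ε]

a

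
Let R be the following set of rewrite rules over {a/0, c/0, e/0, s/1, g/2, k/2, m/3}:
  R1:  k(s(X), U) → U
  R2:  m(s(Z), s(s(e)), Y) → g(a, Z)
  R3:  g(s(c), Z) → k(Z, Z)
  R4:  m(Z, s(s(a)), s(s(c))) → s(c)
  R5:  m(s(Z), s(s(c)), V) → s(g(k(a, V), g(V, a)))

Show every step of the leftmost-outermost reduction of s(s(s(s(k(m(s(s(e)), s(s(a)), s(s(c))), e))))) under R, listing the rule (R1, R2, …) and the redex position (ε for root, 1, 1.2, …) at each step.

1. s(s(s(s(k(m(s(s(e)), s(s(a)), s(s(c))), e)))))  →  s(s(s(s(k(s(c), e)))))   [R4 at 1.1.1.1.1]
2. s(s(s(s(k(s(c), e)))))  →  s(s(s(s(e))))   [R1 at 1.1.1.1]

s(s(s(s(e))))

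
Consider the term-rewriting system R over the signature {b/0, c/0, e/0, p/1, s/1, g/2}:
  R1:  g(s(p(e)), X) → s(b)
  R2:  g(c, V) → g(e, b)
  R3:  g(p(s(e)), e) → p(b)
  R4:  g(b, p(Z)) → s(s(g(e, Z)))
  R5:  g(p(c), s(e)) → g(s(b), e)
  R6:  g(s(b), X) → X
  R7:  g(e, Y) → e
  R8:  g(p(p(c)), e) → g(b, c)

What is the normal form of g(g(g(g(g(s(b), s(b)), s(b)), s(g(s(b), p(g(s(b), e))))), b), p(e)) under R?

1. g(g(g(g(g(s(b), s(b)), s(b)), s(g(s(b), p(g(s(b), e))))), b), p(e))  →  g(g(g(g(s(b), s(b)), s(g(s(b), p(g(s(b), e))))), b), p(e))   [R6 at 1.1.1.1]
2. g(g(g(g(s(b), s(b)), s(g(s(b), p(g(s(b), e))))), b), p(e))  →  g(g(g(s(b), s(g(s(b), p(g(s(b), e))))), b), p(e))   [R6 at 1.1.1]
3. g(g(g(s(b), s(g(s(b), p(g(s(b), e))))), b), p(e))  →  g(g(s(g(s(b), p(g(s(b), e)))), b), p(e))   [R6 at 1.1]
4. g(g(s(g(s(b), p(g(s(b), e)))), b), p(e))  →  g(g(s(p(g(s(b), e))), b), p(e))   [R6 at 1.1.1]
5. g(g(s(p(g(s(b), e))), b), p(e))  →  g(g(s(p(e)), b), p(e))   [R6 at 1.1.1.1]
6. g(g(s(p(e)), b), p(e))  →  g(s(b), p(e))   [R1 at 1]
7. g(s(b), p(e))  →  p(e)   [R6 at ε]

p(e)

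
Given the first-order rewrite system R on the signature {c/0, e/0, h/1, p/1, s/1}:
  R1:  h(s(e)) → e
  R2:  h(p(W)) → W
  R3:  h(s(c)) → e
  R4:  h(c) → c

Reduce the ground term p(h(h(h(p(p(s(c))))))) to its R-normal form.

1. p(h(h(h(p(p(s(c)))))))  →  p(h(h(p(s(c)))))   [R2 at 1.1.1]
2. p(h(h(p(s(c)))))  →  p(h(s(c)))   [R2 at 1.1]
3. p(h(s(c)))  →  p(e)   [R3 at 1]

p(e)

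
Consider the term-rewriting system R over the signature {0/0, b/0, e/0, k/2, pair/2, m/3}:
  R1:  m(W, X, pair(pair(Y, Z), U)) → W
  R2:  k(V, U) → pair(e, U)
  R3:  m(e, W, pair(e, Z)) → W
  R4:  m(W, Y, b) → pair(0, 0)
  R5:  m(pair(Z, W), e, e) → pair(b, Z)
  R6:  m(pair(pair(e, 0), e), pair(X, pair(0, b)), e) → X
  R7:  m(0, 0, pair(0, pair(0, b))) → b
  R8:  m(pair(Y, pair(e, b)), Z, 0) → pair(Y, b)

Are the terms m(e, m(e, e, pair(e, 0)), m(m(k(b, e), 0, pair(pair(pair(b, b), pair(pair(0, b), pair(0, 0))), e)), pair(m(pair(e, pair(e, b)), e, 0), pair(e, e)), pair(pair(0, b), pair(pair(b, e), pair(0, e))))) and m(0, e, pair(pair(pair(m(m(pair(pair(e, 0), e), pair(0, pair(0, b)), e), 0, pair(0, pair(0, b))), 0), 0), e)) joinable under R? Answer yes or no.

Reduce t₁ = m(e, m(e, e, pair(e, 0)), m(m(k(b, e), 0, pair(pair(pair(b, b), pair(pair(0, b), pair(0, 0))), e)), pair(m(pair(e, pair(e, b)), e, 0), pair(e, e)), pair(pair(0, b), pair(pair(b, e), pair(0, e))))):
1. m(e, m(e, e, pair(e, 0)), m(m(k(b, e), 0, pair(pair(pair(b, b), pair(pair(0, b), pair(0, 0))), e)), pair(m(pair(e, pair(e, b)), e, 0), pair(e, e)), pair(pair(0, b), pair(pair(b, e), pair(0, e)))))  →  m(e, e, m(m(k(b, e), 0, pair(pair(pair(b, b), pair(pair(0, b), pair(0, 0))), e)), pair(m(pair(e, pair(e, b)), e, 0), pair(e, e)), pair(pair(0, b), pair(pair(b, e), pair(0, e)))))   [R3 at 2]
2. m(e, e, m(m(k(b, e), 0, pair(pair(pair(b, b), pair(pair(0, b), pair(0, 0))), e)), pair(m(pair(e, pair(e, b)), e, 0), pair(e, e)), pair(pair(0, b), pair(pair(b, e), pair(0, e)))))  →  m(e, e, m(k(b, e), 0, pair(pair(pair(b, b), pair(pair(0, b), pair(0, 0))), e)))   [R1 at 3]
3. m(e, e, m(k(b, e), 0, pair(pair(pair(b, b), pair(pair(0, b), pair(0, 0))), e)))  →  m(e, e, k(b, e))   [R1 at 3]
4. m(e, e, k(b, e))  →  m(e, e, pair(e, e))   [R2 at 3]
5. m(e, e, pair(e, e))  →  e   [R3 at ε]

Reduce t₂ = m(0, e, pair(pair(pair(m(m(pair(pair(e, 0), e), pair(0, pair(0, b)), e), 0, pair(0, pair(0, b))), 0), 0), e)):
1. m(0, e, pair(pair(pair(m(m(pair(pair(e, 0), e), pair(0, pair(0, b)), e), 0, pair(0, pair(0, b))), 0), 0), e))  →  0   [R1 at ε]

no — NF(t₁) = e, NF(t₂) = 0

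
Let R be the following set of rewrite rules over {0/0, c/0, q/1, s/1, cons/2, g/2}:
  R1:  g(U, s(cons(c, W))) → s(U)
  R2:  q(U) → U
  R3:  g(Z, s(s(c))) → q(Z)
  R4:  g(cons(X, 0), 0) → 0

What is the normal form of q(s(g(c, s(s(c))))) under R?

s(c)

1. q(s(g(c, s(s(c)))))  →  s(g(c, s(s(c))))   [R2 at ε]
2. s(g(c, s(s(c))))  →  s(q(c))   [R3 at 1]
3. s(q(c))  →  s(c)   [R2 at 1]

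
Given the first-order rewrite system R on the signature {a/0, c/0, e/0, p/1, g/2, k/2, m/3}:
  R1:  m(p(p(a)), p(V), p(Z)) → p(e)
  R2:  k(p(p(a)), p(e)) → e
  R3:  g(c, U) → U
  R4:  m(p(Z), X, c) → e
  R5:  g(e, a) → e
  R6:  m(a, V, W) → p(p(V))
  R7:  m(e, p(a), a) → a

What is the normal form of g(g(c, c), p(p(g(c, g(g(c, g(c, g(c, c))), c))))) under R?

1. g(g(c, c), p(p(g(c, g(g(c, g(c, g(c, c))), c)))))  →  g(c, p(p(g(c, g(g(c, g(c, g(c, c))), c)))))   [R3 at 1]
2. g(c, p(p(g(c, g(g(c, g(c, g(c, c))), c)))))  →  p(p(g(c, g(g(c, g(c, g(c, c))), c))))   [R3 at ε]
3. p(p(g(c, g(g(c, g(c, g(c, c))), c))))  →  p(p(g(g(c, g(c, g(c, c))), c)))   [R3 at 1.1]
4. p(p(g(g(c, g(c, g(c, c))), c)))  →  p(p(g(g(c, g(c, c)), c)))   [R3 at 1.1.1]
5. p(p(g(g(c, g(c, c)), c)))  →  p(p(g(g(c, c), c)))   [R3 at 1.1.1]
6. p(p(g(g(c, c), c)))  →  p(p(g(c, c)))   [R3 at 1.1.1]
7. p(p(g(c, c)))  →  p(p(c))   [R3 at 1.1]

p(p(c))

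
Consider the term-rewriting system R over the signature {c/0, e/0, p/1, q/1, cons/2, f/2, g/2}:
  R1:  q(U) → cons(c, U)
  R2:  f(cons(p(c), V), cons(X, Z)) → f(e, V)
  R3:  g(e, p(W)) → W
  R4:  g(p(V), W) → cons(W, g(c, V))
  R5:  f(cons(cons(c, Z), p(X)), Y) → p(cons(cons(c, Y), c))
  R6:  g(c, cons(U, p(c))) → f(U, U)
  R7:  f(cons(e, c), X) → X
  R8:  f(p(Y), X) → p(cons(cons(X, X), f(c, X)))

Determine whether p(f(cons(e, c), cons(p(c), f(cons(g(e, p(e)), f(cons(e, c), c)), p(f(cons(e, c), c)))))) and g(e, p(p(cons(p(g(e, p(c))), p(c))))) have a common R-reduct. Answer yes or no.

yes — NF(t₁) = p(cons(p(c), p(c))), NF(t₂) = p(cons(p(c), p(c)))

Reduce t₁ = p(f(cons(e, c), cons(p(c), f(cons(g(e, p(e)), f(cons(e, c), c)), p(f(cons(e, c), c)))))):
1. p(f(cons(e, c), cons(p(c), f(cons(g(e, p(e)), f(cons(e, c), c)), p(f(cons(e, c), c))))))  →  p(cons(p(c), f(cons(g(e, p(e)), f(cons(e, c), c)), p(f(cons(e, c), c)))))   [R7 at 1]
2. p(cons(p(c), f(cons(g(e, p(e)), f(cons(e, c), c)), p(f(cons(e, c), c)))))  →  p(cons(p(c), f(cons(e, f(cons(e, c), c)), p(f(cons(e, c), c)))))   [R3 at 1.2.1.1]
3. p(cons(p(c), f(cons(e, f(cons(e, c), c)), p(f(cons(e, c), c)))))  →  p(cons(p(c), f(cons(e, c), p(f(cons(e, c), c)))))   [R7 at 1.2.1.2]
4. p(cons(p(c), f(cons(e, c), p(f(cons(e, c), c)))))  →  p(cons(p(c), p(f(cons(e, c), c))))   [R7 at 1.2]
5. p(cons(p(c), p(f(cons(e, c), c))))  →  p(cons(p(c), p(c)))   [R7 at 1.2.1]

Reduce t₂ = g(e, p(p(cons(p(g(e, p(c))), p(c))))):
1. g(e, p(p(cons(p(g(e, p(c))), p(c)))))  →  p(cons(p(g(e, p(c))), p(c)))   [R3 at ε]
2. p(cons(p(g(e, p(c))), p(c)))  →  p(cons(p(c), p(c)))   [R3 at 1.1.1]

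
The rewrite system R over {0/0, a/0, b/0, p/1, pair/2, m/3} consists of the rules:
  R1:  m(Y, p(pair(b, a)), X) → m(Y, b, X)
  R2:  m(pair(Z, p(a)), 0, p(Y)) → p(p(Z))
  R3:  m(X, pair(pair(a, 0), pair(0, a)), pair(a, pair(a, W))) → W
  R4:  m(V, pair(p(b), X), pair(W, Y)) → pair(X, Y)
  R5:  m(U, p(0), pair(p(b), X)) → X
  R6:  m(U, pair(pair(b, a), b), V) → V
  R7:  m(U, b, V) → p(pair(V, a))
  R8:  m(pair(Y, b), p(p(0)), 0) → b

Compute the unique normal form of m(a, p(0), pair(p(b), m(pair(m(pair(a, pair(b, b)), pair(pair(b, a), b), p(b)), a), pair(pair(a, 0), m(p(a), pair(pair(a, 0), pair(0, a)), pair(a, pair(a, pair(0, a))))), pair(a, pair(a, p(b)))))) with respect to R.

p(b)

1. m(a, p(0), pair(p(b), m(pair(m(pair(a, pair(b, b)), pair(pair(b, a), b), p(b)), a), pair(pair(a, 0), m(p(a), pair(pair(a, 0), pair(0, a)), pair(a, pair(a, pair(0, a))))), pair(a, pair(a, p(b))))))  →  m(pair(m(pair(a, pair(b, b)), pair(pair(b, a), b), p(b)), a), pair(pair(a, 0), m(p(a), pair(pair(a, 0), pair(0, a)), pair(a, pair(a, pair(0, a))))), pair(a, pair(a, p(b))))   [R5 at ε]
2. m(pair(m(pair(a, pair(b, b)), pair(pair(b, a), b), p(b)), a), pair(pair(a, 0), m(p(a), pair(pair(a, 0), pair(0, a)), pair(a, pair(a, pair(0, a))))), pair(a, pair(a, p(b))))  →  m(pair(p(b), a), pair(pair(a, 0), m(p(a), pair(pair(a, 0), pair(0, a)), pair(a, pair(a, pair(0, a))))), pair(a, pair(a, p(b))))   [R6 at 1.1]
3. m(pair(p(b), a), pair(pair(a, 0), m(p(a), pair(pair(a, 0), pair(0, a)), pair(a, pair(a, pair(0, a))))), pair(a, pair(a, p(b))))  →  m(pair(p(b), a), pair(pair(a, 0), pair(0, a)), pair(a, pair(a, p(b))))   [R3 at 2.2]
4. m(pair(p(b), a), pair(pair(a, 0), pair(0, a)), pair(a, pair(a, p(b))))  →  p(b)   [R3 at ε]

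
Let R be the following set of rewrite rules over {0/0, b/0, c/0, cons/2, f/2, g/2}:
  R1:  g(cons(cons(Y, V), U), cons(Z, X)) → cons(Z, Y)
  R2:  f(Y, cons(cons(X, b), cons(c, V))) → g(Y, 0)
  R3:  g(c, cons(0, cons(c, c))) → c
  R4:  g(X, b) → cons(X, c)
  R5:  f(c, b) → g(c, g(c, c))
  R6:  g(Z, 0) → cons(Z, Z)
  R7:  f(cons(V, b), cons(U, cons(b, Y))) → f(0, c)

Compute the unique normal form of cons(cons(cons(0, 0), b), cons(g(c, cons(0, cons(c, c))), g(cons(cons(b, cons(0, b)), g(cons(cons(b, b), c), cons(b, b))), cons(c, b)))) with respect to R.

cons(cons(cons(0, 0), b), cons(c, cons(c, b)))

1. cons(cons(cons(0, 0), b), cons(g(c, cons(0, cons(c, c))), g(cons(cons(b, cons(0, b)), g(cons(cons(b, b), c), cons(b, b))), cons(c, b))))  →  cons(cons(cons(0, 0), b), cons(c, g(cons(cons(b, cons(0, b)), g(cons(cons(b, b), c), cons(b, b))), cons(c, b))))   [R3 at 2.1]
2. cons(cons(cons(0, 0), b), cons(c, g(cons(cons(b, cons(0, b)), g(cons(cons(b, b), c), cons(b, b))), cons(c, b))))  →  cons(cons(cons(0, 0), b), cons(c, cons(c, b)))   [R1 at 2.2]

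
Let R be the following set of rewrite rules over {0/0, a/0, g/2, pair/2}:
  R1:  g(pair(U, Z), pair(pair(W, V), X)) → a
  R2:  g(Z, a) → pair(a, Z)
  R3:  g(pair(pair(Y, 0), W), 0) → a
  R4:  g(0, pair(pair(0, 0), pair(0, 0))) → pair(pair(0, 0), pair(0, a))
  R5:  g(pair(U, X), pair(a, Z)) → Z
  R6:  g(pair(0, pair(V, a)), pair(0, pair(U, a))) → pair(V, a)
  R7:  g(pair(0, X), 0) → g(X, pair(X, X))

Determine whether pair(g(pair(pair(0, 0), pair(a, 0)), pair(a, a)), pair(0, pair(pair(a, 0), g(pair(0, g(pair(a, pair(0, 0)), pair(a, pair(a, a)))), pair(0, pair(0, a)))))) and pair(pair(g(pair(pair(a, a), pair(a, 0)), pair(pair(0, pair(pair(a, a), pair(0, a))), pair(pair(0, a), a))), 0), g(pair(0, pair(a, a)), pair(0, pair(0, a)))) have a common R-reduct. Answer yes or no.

no — NF(t₁) = pair(a, pair(0, pair(pair(a, 0), pair(a, a)))), NF(t₂) = pair(pair(a, 0), pair(a, a))

Reduce t₁ = pair(g(pair(pair(0, 0), pair(a, 0)), pair(a, a)), pair(0, pair(pair(a, 0), g(pair(0, g(pair(a, pair(0, 0)), pair(a, pair(a, a)))), pair(0, pair(0, a)))))):
1. pair(g(pair(pair(0, 0), pair(a, 0)), pair(a, a)), pair(0, pair(pair(a, 0), g(pair(0, g(pair(a, pair(0, 0)), pair(a, pair(a, a)))), pair(0, pair(0, a))))))  →  pair(a, pair(0, pair(pair(a, 0), g(pair(0, g(pair(a, pair(0, 0)), pair(a, pair(a, a)))), pair(0, pair(0, a))))))   [R5 at 1]
2. pair(a, pair(0, pair(pair(a, 0), g(pair(0, g(pair(a, pair(0, 0)), pair(a, pair(a, a)))), pair(0, pair(0, a))))))  →  pair(a, pair(0, pair(pair(a, 0), g(pair(0, pair(a, a)), pair(0, pair(0, a))))))   [R5 at 2.2.2.1.2]
3. pair(a, pair(0, pair(pair(a, 0), g(pair(0, pair(a, a)), pair(0, pair(0, a))))))  →  pair(a, pair(0, pair(pair(a, 0), pair(a, a))))   [R6 at 2.2.2]

Reduce t₂ = pair(pair(g(pair(pair(a, a), pair(a, 0)), pair(pair(0, pair(pair(a, a), pair(0, a))), pair(pair(0, a), a))), 0), g(pair(0, pair(a, a)), pair(0, pair(0, a)))):
1. pair(pair(g(pair(pair(a, a), pair(a, 0)), pair(pair(0, pair(pair(a, a), pair(0, a))), pair(pair(0, a), a))), 0), g(pair(0, pair(a, a)), pair(0, pair(0, a))))  →  pair(pair(a, 0), g(pair(0, pair(a, a)), pair(0, pair(0, a))))   [R1 at 1.1]
2. pair(pair(a, 0), g(pair(0, pair(a, a)), pair(0, pair(0, a))))  →  pair(pair(a, 0), pair(a, a))   [R6 at 2]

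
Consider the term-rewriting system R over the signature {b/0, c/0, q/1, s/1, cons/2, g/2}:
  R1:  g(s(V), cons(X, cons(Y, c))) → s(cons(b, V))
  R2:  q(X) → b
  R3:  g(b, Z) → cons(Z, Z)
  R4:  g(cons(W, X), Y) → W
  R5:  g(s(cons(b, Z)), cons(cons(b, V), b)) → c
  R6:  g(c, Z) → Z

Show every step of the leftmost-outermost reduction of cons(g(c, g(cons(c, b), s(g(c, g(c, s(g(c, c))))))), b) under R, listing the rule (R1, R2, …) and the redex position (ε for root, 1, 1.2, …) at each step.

1. cons(g(c, g(cons(c, b), s(g(c, g(c, s(g(c, c))))))), b)  →  cons(g(cons(c, b), s(g(c, g(c, s(g(c, c)))))), b)   [R6 at 1]
2. cons(g(cons(c, b), s(g(c, g(c, s(g(c, c)))))), b)  →  cons(c, b)   [R4 at 1]

cons(c, b)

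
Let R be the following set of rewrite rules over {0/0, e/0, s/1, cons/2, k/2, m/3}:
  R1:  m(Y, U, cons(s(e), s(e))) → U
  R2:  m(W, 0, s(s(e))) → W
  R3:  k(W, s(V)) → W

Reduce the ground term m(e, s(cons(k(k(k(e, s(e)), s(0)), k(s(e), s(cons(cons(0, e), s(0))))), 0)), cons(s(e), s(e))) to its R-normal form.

1. m(e, s(cons(k(k(k(e, s(e)), s(0)), k(s(e), s(cons(cons(0, e), s(0))))), 0)), cons(s(e), s(e)))  →  s(cons(k(k(k(e, s(e)), s(0)), k(s(e), s(cons(cons(0, e), s(0))))), 0))   [R1 at ε]
2. s(cons(k(k(k(e, s(e)), s(0)), k(s(e), s(cons(cons(0, e), s(0))))), 0))  →  s(cons(k(k(e, s(e)), k(s(e), s(cons(cons(0, e), s(0))))), 0))   [R3 at 1.1.1]
3. s(cons(k(k(e, s(e)), k(s(e), s(cons(cons(0, e), s(0))))), 0))  →  s(cons(k(e, k(s(e), s(cons(cons(0, e), s(0))))), 0))   [R3 at 1.1.1]
4. s(cons(k(e, k(s(e), s(cons(cons(0, e), s(0))))), 0))  →  s(cons(k(e, s(e)), 0))   [R3 at 1.1.2]
5. s(cons(k(e, s(e)), 0))  →  s(cons(e, 0))   [R3 at 1.1]

s(cons(e, 0))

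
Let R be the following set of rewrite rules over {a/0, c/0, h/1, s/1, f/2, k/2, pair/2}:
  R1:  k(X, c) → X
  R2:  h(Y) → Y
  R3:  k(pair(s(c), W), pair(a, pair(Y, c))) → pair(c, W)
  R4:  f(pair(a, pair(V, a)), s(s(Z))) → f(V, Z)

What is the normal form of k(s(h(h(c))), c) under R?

s(c)

1. k(s(h(h(c))), c)  →  s(h(h(c)))   [R1 at ε]
2. s(h(h(c)))  →  s(h(c))   [R2 at 1]
3. s(h(c))  →  s(c)   [R2 at 1]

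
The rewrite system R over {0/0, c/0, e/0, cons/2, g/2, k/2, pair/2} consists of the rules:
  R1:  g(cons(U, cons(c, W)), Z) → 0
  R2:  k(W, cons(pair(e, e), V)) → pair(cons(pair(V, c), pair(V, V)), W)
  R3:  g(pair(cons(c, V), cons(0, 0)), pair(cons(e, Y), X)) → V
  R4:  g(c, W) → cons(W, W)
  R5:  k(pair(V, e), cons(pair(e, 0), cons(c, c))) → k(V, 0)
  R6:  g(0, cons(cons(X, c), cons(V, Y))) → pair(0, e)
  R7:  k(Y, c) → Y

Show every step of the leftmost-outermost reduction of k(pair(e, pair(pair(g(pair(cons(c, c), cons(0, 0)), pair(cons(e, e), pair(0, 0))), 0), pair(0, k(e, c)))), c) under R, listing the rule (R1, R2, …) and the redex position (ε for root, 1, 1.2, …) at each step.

1. k(pair(e, pair(pair(g(pair(cons(c, c), cons(0, 0)), pair(cons(e, e), pair(0, 0))), 0), pair(0, k(e, c)))), c)  →  pair(e, pair(pair(g(pair(cons(c, c), cons(0, 0)), pair(cons(e, e), pair(0, 0))), 0), pair(0, k(e, c))))   [R7 at ε]
2. pair(e, pair(pair(g(pair(cons(c, c), cons(0, 0)), pair(cons(e, e), pair(0, 0))), 0), pair(0, k(e, c))))  →  pair(e, pair(pair(c, 0), pair(0, k(e, c))))   [R3 at 2.1.1]
3. pair(e, pair(pair(c, 0), pair(0, k(e, c))))  →  pair(e, pair(pair(c, 0), pair(0, e)))   [R7 at 2.2.2]

pair(e, pair(pair(c, 0), pair(0, e)))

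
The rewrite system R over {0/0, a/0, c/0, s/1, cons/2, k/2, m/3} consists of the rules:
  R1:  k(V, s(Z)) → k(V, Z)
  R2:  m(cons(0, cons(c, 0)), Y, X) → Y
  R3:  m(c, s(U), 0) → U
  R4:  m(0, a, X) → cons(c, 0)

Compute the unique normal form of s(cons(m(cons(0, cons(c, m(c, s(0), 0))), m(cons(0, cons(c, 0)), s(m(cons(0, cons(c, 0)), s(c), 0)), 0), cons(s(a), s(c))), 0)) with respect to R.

1. s(cons(m(cons(0, cons(c, m(c, s(0), 0))), m(cons(0, cons(c, 0)), s(m(cons(0, cons(c, 0)), s(c), 0)), 0), cons(s(a), s(c))), 0))  →  s(cons(m(cons(0, cons(c, 0)), m(cons(0, cons(c, 0)), s(m(cons(0, cons(c, 0)), s(c), 0)), 0), cons(s(a), s(c))), 0))   [R3 at 1.1.1.2.2]
2. s(cons(m(cons(0, cons(c, 0)), m(cons(0, cons(c, 0)), s(m(cons(0, cons(c, 0)), s(c), 0)), 0), cons(s(a), s(c))), 0))  →  s(cons(m(cons(0, cons(c, 0)), s(m(cons(0, cons(c, 0)), s(c), 0)), 0), 0))   [R2 at 1.1]
3. s(cons(m(cons(0, cons(c, 0)), s(m(cons(0, cons(c, 0)), s(c), 0)), 0), 0))  →  s(cons(s(m(cons(0, cons(c, 0)), s(c), 0)), 0))   [R2 at 1.1]
4. s(cons(s(m(cons(0, cons(c, 0)), s(c), 0)), 0))  →  s(cons(s(s(c)), 0))   [R2 at 1.1.1]

s(cons(s(s(c)), 0))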